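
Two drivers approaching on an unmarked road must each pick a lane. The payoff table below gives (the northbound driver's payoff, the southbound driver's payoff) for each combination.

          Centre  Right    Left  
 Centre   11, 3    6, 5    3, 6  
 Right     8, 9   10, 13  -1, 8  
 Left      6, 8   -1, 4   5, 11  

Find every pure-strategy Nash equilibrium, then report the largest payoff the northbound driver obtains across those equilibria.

Both Right is a pure NE (the northbound driver: 10 ≥ 6; the southbound driver: 13 ≥ 9). The northbound driver gets 10.
Both Left is a pure NE (the northbound driver: 5 ≥ 3; the southbound driver: 11 ≥ 8). The northbound driver gets 5.
Every other cell has a profitable deviation for at least one player. Highest of {10, 5} is 10.

10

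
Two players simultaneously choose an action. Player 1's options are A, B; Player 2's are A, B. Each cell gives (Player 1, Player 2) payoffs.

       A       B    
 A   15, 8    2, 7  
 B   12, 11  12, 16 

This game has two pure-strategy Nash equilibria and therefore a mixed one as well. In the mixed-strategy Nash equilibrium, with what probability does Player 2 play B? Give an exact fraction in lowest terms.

3/13

Player 2's mix q on A must make Player 1 indifferent between A and B.
Player 1's payoff from A: 15q + 2(1−q). From B: 12q + 12(1−q).
Set equal: 3q = 10(1−q) → q = 10/13.
Probability on B is 1 − 10/13 = 3/13.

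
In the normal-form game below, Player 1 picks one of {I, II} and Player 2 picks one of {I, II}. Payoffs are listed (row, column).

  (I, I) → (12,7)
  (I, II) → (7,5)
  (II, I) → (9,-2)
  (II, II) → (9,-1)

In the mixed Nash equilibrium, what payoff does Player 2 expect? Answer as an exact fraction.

1

Player 1 mixes with probability p on I, chosen so Player 2 is indifferent: 7p + (-2)(1−p) = 5p + (-1)(1−p) gives p = 1/3.
Player 2's expected payoff is 7·1/3 + (-2)·2/3 = 1.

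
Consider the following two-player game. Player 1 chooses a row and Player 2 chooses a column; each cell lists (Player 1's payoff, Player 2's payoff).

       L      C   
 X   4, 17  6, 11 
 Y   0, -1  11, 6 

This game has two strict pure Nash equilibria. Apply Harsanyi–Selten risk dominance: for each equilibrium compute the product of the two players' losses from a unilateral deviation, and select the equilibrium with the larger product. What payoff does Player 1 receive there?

11

At (X, L): Player 1 loses 4 − 0 = 4 by deviating; Player 2 loses 17 − 11 = 6. Product = 4·6 = 24.
At (Y, C): Player 1 loses 11 − 6 = 5 by deviating; Player 2 loses 6 − (-1) = 7. Product = 5·7 = 35.
35 > 24, so (Y, C) is risk-dominant. Player 1's payoff there is 11.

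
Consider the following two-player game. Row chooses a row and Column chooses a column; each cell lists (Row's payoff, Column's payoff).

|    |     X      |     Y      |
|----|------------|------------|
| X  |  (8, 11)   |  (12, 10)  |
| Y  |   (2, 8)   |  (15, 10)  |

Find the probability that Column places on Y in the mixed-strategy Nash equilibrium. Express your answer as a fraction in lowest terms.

2/3

Column's mix q on X must make Row indifferent between X and Y.
Row's payoff from X: 8q + 12(1−q). From Y: 2q + 15(1−q).
Set equal: 6q = 3(1−q) → q = 3/9 = 1/3.
Probability on Y is 1 − 1/3 = 2/3.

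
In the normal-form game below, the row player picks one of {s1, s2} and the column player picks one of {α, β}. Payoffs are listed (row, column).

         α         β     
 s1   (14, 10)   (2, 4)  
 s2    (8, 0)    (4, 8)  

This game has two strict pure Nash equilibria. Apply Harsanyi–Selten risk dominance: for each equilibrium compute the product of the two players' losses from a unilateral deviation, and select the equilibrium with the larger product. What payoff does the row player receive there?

14

At (s1, α): the row player loses 14 − 8 = 6 by deviating; the column player loses 10 − 4 = 6. Product = 6·6 = 36.
At (s2, β): the row player loses 4 − 2 = 2 by deviating; the column player loses 8 − 0 = 8. Product = 2·8 = 16.
36 > 16, so (s1, α) is risk-dominant. The row player's payoff there is 14.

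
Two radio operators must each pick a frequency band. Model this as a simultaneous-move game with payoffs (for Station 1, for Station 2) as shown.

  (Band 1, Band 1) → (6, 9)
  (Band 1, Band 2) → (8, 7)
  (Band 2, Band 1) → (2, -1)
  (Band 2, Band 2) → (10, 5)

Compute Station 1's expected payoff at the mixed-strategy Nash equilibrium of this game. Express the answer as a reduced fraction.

22/3

Station 2 mixes with probability q on Band 1, chosen so Station 1 is indifferent: 6q + 8(1−q) = 2q + 10(1−q) gives q = 1/3.
Station 1's expected payoff (from either row, since indifferent) is 6·1/3 + 8·2/3 = 22/3.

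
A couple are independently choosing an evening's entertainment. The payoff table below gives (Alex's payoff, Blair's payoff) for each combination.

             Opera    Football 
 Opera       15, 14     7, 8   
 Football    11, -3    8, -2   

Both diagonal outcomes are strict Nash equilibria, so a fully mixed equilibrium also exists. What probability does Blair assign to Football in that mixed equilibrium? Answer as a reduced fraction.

4/5

Blair's mix q on Opera must make Alex indifferent between Opera and Football.
Alex's payoff from Opera: 15q + 7(1−q). From Football: 11q + 8(1−q).
Set equal: 4q = 1(1−q) → q = 1/5.
Probability on Football is 1 − 1/5 = 4/5.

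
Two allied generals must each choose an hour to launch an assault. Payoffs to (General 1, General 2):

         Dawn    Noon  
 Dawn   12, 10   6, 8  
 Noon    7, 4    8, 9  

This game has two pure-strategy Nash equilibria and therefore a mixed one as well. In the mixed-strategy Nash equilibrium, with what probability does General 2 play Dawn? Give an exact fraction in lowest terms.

General 2's mix q on Dawn must make General 1 indifferent between Dawn and Noon.
General 1's payoff from Dawn: 12q + 6(1−q). From Noon: 7q + 8(1−q).
Set equal: 5q = 2(1−q) → q = 2/7.

2/7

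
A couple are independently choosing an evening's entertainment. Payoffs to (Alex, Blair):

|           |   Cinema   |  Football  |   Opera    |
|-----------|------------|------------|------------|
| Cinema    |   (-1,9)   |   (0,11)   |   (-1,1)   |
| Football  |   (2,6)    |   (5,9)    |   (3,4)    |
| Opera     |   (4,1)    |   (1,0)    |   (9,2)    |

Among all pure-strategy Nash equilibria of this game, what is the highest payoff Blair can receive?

9

Both Football is a pure NE (Alex: 5 ≥ 1; Blair: 9 ≥ 6). Blair gets 9.
Both Opera is a pure NE (Alex: 9 ≥ 3; Blair: 2 ≥ 1). Blair gets 2.
Every other cell has a profitable deviation for at least one player. Highest of {9, 2} is 9.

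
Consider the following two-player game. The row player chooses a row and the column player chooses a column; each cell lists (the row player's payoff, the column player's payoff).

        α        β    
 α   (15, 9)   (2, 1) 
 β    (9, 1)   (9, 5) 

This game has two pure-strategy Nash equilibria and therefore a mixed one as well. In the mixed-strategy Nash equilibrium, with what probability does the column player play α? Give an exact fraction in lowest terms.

The column player's mix q on α must make the row player indifferent between α and β.
The row player's payoff from α: 15q + 2(1−q). From β: 9q + 9(1−q).
Set equal: 6q = 7(1−q) → q = 7/13.

7/13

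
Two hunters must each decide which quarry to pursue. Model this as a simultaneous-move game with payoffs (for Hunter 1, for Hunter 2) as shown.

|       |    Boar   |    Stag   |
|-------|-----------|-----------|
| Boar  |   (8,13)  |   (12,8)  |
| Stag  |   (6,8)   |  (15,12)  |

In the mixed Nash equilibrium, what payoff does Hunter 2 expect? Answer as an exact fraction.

Hunter 1 mixes with probability p on Boar, chosen so Hunter 2 is indifferent: 13p + 8(1−p) = 8p + 12(1−p) gives p = 4/9.
Hunter 2's expected payoff is 13·4/9 + 8·5/9 = 92/9.

92/9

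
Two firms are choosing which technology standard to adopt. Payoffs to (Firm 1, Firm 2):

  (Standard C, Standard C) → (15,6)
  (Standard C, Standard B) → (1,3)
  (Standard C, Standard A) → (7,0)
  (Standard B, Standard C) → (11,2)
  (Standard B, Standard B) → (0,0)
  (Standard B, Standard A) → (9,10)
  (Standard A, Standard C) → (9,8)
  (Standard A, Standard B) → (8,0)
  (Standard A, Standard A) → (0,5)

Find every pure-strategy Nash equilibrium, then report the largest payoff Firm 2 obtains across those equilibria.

10

Both Standard C is a pure NE (Firm 1: 15 ≥ 11; Firm 2: 6 ≥ 3). Firm 2 gets 6.
(Standard B, Standard A) is a pure NE (Firm 1: 9 ≥ 7; Firm 2: 10 ≥ 2). Firm 2 gets 10.
Every other cell has a profitable deviation for at least one player. Highest of {6, 10} is 10.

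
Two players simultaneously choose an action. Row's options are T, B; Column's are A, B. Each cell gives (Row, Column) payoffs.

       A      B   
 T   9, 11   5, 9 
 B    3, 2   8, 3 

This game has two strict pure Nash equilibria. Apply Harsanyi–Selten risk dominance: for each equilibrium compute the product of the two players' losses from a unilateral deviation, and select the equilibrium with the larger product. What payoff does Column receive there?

11

At (T, A): Row loses 9 − 3 = 6 by deviating; Column loses 11 − 9 = 2. Product = 6·2 = 12.
At (B, B): Row loses 8 − 5 = 3 by deviating; Column loses 3 − 2 = 1. Product = 3·1 = 3.
12 > 3, so (T, A) is risk-dominant. Column's payoff there is 11.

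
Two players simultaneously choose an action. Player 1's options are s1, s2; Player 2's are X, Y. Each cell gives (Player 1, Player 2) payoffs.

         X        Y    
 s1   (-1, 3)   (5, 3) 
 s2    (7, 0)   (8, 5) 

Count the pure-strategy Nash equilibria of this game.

1

(s2, Y): Player 1 gets 8 (best alternative 5); Player 2 gets 5 (best alternative 0). Neither deviates — NE.
(s1, X) is not a NE: Player 1 would switch to s2 (7 > -1).
No other cell survives both best-response checks, so there is 1 pure NE.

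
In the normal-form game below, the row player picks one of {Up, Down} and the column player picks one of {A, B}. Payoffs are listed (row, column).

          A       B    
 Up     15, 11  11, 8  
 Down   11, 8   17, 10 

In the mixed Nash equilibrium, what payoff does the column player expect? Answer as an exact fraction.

46/5

The row player mixes with probability p on Up, chosen so the column player is indifferent: 11p + 8(1−p) = 8p + 10(1−p) gives p = 2/5.
The column player's expected payoff is 11·2/5 + 8·3/5 = 46/5.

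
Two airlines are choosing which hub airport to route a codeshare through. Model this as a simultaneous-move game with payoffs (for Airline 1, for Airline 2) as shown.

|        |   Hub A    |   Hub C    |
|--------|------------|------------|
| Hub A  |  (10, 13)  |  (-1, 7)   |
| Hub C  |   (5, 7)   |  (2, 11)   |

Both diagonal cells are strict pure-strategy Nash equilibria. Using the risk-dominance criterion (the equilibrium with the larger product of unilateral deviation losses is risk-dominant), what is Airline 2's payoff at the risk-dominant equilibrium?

13

At both Hub A: Airline 1 loses 10 − 5 = 5 by deviating; Airline 2 loses 13 − 7 = 6. Product = 5·6 = 30.
At both Hub C: Airline 1 loses 2 − (-1) = 3 by deviating; Airline 2 loses 11 − 7 = 4. Product = 3·4 = 12.
30 > 12, so both Hub A is risk-dominant. Airline 2's payoff there is 13.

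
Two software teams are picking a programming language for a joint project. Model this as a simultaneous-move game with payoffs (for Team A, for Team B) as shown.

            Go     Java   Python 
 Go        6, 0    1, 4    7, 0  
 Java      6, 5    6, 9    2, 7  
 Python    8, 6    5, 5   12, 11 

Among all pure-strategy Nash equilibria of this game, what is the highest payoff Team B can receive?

Both Java is a pure NE (Team A: 6 ≥ 5; Team B: 9 ≥ 7). Team B gets 9.
Both Python is a pure NE (Team A: 12 ≥ 7; Team B: 11 ≥ 6). Team B gets 11.
Every other cell has a profitable deviation for at least one player. Highest of {9, 11} is 11.

11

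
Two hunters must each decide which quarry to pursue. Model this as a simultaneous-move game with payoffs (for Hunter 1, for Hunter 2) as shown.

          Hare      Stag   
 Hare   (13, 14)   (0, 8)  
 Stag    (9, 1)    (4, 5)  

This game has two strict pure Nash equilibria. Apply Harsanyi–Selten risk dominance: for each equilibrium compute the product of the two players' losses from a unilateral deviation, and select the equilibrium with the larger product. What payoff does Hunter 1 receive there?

At both Hare: Hunter 1 loses 13 − 9 = 4 by deviating; Hunter 2 loses 14 − 8 = 6. Product = 4·6 = 24.
At both Stag: Hunter 1 loses 4 − 0 = 4 by deviating; Hunter 2 loses 5 − 1 = 4. Product = 4·4 = 16.
24 > 16, so both Hare is risk-dominant. Hunter 1's payoff there is 13.

13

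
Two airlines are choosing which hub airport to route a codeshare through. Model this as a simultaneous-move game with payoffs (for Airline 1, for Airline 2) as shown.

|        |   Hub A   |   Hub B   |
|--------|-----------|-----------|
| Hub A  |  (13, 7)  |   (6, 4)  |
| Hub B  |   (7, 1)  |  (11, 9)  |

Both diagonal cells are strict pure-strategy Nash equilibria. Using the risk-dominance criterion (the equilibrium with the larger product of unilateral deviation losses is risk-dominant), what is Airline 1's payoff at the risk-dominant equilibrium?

At both Hub A: Airline 1 loses 13 − 7 = 6 by deviating; Airline 2 loses 7 − 4 = 3. Product = 6·3 = 18.
At both Hub B: Airline 1 loses 11 − 6 = 5 by deviating; Airline 2 loses 9 − 1 = 8. Product = 5·8 = 40.
40 > 18, so both Hub B is risk-dominant. Airline 1's payoff there is 11.

11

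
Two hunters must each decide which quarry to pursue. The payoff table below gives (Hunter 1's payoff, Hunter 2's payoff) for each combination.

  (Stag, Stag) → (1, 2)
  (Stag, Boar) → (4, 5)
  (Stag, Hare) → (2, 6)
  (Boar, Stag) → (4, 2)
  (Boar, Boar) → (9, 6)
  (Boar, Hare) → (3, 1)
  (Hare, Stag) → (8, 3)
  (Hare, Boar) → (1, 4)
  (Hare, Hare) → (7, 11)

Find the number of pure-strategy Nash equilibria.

Both Boar: Hunter 1 gets 9 (best alternative 4); Hunter 2 gets 6 (best alternative 2). Neither deviates — NE.
Both Hare: Hunter 1 gets 7 (best alternative 3); Hunter 2 gets 11 (best alternative 4). Neither deviates — NE.
Both Stag is not a NE: Hunter 1 would switch to Hare (8 > 1).
No other cell survives both best-response checks, so there are 2 pure NE.

2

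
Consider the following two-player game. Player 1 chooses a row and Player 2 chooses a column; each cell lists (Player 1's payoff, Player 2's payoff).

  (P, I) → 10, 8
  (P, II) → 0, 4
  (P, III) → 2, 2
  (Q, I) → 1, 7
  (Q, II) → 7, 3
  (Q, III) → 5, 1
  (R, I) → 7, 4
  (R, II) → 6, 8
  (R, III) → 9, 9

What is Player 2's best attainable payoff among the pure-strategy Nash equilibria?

9

(P, I) is a pure NE (Player 1: 10 ≥ 7; Player 2: 8 ≥ 4). Player 2 gets 8.
(R, III) is a pure NE (Player 1: 9 ≥ 5; Player 2: 9 ≥ 8). Player 2 gets 9.
Every other cell has a profitable deviation for at least one player. Highest of {8, 9} is 9.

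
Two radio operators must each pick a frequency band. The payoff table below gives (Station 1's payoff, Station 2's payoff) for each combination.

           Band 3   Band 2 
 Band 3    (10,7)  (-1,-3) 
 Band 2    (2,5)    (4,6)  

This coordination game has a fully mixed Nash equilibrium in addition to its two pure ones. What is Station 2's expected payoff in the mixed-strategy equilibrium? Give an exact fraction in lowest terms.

Station 1 mixes with probability p on Band 3, chosen so Station 2 is indifferent: 7p + 5(1−p) = (-3)p + 6(1−p) gives p = 1/11.
Station 2's expected payoff is 7·1/11 + 5·10/11 = 57/11.

57/11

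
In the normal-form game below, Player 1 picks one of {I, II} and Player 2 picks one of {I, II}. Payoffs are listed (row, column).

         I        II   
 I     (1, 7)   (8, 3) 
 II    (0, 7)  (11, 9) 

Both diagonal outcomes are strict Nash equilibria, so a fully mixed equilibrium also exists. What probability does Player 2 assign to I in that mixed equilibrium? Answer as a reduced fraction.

Player 2's mix q on I must make Player 1 indifferent between I and II.
Player 1's payoff from I: 1q + 8(1−q). From II: 0q + 11(1−q).
Set equal: 1q = 3(1−q) → q = 3/4.

3/4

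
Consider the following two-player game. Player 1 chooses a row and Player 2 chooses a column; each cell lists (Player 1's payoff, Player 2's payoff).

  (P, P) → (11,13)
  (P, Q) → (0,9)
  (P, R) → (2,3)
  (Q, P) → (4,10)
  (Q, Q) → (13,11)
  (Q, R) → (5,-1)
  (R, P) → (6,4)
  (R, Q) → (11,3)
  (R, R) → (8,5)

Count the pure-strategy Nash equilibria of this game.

3

Both P: Player 1 gets 11 (best alternative 6); Player 2 gets 13 (best alternative 9). Neither deviates — NE.
Both Q: Player 1 gets 13 (best alternative 11); Player 2 gets 11 (best alternative 10). Neither deviates — NE.
Both R: Player 1 gets 8 (best alternative 5); Player 2 gets 5 (best alternative 4). Neither deviates — NE.
(R, Q) is not a NE: Player 1 would switch to Q (13 > 11).
No other cell survives both best-response checks, so there are 3 pure NE.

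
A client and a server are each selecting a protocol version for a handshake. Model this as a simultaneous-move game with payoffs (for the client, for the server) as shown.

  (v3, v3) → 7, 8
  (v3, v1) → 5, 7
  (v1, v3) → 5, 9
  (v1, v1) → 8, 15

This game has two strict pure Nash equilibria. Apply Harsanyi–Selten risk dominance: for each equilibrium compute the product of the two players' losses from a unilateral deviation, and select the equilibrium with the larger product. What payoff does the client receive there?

At both v3: the client loses 7 − 5 = 2 by deviating; the server loses 8 − 7 = 1. Product = 2·1 = 2.
At both v1: the client loses 8 − 5 = 3 by deviating; the server loses 15 − 9 = 6. Product = 3·6 = 18.
18 > 2, so both v1 is risk-dominant. The client's payoff there is 8.

8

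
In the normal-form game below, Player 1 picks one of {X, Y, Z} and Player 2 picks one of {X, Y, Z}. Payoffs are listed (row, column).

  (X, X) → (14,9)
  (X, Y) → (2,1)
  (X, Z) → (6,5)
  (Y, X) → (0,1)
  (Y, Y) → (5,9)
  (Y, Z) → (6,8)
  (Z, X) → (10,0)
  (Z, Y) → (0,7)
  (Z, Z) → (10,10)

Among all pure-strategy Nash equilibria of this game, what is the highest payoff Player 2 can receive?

10

Both X is a pure NE (Player 1: 14 ≥ 10; Player 2: 9 ≥ 5). Player 2 gets 9.
Both Y is a pure NE (Player 1: 5 ≥ 2; Player 2: 9 ≥ 8). Player 2 gets 9.
Both Z is a pure NE (Player 1: 10 ≥ 6; Player 2: 10 ≥ 7). Player 2 gets 10.
Every other cell has a profitable deviation for at least one player. Highest of {9, 9, 10} is 10.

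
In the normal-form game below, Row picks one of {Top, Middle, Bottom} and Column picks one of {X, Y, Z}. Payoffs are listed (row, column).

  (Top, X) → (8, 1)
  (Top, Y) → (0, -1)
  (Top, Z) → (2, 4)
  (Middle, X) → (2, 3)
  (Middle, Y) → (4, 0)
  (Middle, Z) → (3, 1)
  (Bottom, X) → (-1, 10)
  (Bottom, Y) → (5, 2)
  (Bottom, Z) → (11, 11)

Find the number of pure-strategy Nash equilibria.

(Bottom, Z): Row gets 11 (best alternative 3); Column gets 11 (best alternative 10). Neither deviates — NE.
(Middle, Y) is not a NE: Row would switch to Bottom (5 > 4).
No other cell survives both best-response checks, so there is 1 pure NE.

1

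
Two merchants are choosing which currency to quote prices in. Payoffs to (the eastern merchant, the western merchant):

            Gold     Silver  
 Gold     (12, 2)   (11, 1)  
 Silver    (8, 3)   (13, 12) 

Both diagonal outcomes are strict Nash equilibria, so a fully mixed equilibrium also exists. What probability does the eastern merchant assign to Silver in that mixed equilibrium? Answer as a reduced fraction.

The eastern merchant's mix p on Gold must make the western merchant indifferent between Gold and Silver.
The western merchant's payoff from Gold: 2p + 3(1−p). From Silver: 1p + 12(1−p).
Set equal: 1p = 9(1−p) → p = 9/10.
Probability on Silver is 1 − 9/10 = 1/10.

1/10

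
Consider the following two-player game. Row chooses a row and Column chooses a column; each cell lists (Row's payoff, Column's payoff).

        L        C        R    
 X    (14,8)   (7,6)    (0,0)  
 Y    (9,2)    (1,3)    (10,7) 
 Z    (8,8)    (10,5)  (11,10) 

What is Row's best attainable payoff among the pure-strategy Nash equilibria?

(X, L) is a pure NE (Row: 14 ≥ 9; Column: 8 ≥ 6). Row gets 14.
(Z, R) is a pure NE (Row: 11 ≥ 10; Column: 10 ≥ 8). Row gets 11.
Every other cell has a profitable deviation for at least one player. Highest of {14, 11} is 14.

14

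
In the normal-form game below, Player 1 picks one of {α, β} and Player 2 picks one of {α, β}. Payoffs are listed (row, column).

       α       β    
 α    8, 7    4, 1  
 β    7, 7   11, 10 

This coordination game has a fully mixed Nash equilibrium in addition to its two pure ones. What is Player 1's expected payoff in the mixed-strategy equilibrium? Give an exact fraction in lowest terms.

15/2

Player 2 mixes with probability q on α, chosen so Player 1 is indifferent: 8q + 4(1−q) = 7q + 11(1−q) gives q = 7/8.
Player 1's expected payoff (from either row, since indifferent) is 8·7/8 + 4·1/8 = 15/2.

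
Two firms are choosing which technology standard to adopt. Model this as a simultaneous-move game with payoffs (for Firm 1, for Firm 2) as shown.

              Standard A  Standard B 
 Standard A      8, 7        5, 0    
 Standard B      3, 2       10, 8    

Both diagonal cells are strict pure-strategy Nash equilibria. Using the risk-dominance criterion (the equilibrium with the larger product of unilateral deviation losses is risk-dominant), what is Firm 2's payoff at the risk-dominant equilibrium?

7

At both Standard A: Firm 1 loses 8 − 3 = 5 by deviating; Firm 2 loses 7 − 0 = 7. Product = 5·7 = 35.
At both Standard B: Firm 1 loses 10 − 5 = 5 by deviating; Firm 2 loses 8 − 2 = 6. Product = 5·6 = 30.
35 > 30, so both Standard A is risk-dominant. Firm 2's payoff there is 7.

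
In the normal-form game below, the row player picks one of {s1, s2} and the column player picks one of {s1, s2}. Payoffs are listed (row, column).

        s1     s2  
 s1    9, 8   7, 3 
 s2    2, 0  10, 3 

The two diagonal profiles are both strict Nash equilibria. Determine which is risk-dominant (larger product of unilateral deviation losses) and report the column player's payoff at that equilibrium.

At both s1: the row player loses 9 − 2 = 7 by deviating; the column player loses 8 − 3 = 5. Product = 7·5 = 35.
At both s2: the row player loses 10 − 7 = 3 by deviating; the column player loses 3 − 0 = 3. Product = 3·3 = 9.
35 > 9, so both s1 is risk-dominant. The column player's payoff there is 8.

8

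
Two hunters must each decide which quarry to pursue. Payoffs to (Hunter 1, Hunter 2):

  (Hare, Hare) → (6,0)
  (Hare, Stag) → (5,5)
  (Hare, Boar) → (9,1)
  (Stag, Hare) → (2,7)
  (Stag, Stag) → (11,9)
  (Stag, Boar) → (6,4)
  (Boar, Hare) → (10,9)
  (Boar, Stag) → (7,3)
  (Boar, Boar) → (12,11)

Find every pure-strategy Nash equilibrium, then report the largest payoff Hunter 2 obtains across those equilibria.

11

Both Stag is a pure NE (Hunter 1: 11 ≥ 7; Hunter 2: 9 ≥ 7). Hunter 2 gets 9.
Both Boar is a pure NE (Hunter 1: 12 ≥ 9; Hunter 2: 11 ≥ 9). Hunter 2 gets 11.
Every other cell has a profitable deviation for at least one player. Highest of {9, 11} is 11.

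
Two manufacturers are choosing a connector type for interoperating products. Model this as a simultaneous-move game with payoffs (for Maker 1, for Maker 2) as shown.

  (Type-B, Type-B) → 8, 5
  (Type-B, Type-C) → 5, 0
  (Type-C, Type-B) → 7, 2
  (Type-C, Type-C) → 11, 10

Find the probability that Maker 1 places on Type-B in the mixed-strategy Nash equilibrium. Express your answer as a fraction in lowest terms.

8/13

Maker 1's mix p on Type-B must make Maker 2 indifferent between Type-B and Type-C.
Maker 2's payoff from Type-B: 5p + 2(1−p). From Type-C: 0p + 10(1−p).
Set equal: 5p = 8(1−p) → p = 8/13.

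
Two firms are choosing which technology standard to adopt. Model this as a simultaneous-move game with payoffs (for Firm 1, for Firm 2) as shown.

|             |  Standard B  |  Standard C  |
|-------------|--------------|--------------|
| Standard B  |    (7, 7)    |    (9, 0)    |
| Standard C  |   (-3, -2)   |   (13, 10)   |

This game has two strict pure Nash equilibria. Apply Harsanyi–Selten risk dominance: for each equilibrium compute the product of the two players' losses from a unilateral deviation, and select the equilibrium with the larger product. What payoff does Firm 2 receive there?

At both Standard B: Firm 1 loses 7 − (-3) = 10 by deviating; Firm 2 loses 7 − 0 = 7. Product = 10·7 = 70.
At both Standard C: Firm 1 loses 13 − 9 = 4 by deviating; Firm 2 loses 10 − (-2) = 12. Product = 4·12 = 48.
70 > 48, so both Standard B is risk-dominant. Firm 2's payoff there is 7.

7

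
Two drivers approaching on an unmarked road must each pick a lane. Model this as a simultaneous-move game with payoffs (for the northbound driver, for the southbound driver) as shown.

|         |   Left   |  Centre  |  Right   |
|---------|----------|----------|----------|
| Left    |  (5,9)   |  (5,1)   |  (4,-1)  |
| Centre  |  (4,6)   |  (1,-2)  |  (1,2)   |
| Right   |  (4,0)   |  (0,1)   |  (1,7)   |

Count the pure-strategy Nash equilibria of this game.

Both Left: the northbound driver gets 5 (best alternative 4); the southbound driver gets 9 (best alternative 1). Neither deviates — NE.
Both Centre is not a NE: the northbound driver would switch to Left (5 > 1).
No other cell survives both best-response checks, so there is 1 pure NE.

1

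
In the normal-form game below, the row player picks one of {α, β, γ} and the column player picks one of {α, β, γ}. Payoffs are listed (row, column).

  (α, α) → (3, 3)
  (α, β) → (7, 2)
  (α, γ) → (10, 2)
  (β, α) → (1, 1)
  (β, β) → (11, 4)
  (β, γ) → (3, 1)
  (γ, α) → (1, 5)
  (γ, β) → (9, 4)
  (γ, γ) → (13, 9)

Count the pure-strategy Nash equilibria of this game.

Both α: the row player gets 3 (best alternative 1); the column player gets 3 (best alternative 2). Neither deviates — NE.
Both β: the row player gets 11 (best alternative 9); the column player gets 4 (best alternative 1). Neither deviates — NE.
Both γ: the row player gets 13 (best alternative 10); the column player gets 9 (best alternative 5). Neither deviates — NE.
(γ, α) is not a NE: the row player would switch to α (3 > 1).
No other cell survives both best-response checks, so there are 3 pure NE.

3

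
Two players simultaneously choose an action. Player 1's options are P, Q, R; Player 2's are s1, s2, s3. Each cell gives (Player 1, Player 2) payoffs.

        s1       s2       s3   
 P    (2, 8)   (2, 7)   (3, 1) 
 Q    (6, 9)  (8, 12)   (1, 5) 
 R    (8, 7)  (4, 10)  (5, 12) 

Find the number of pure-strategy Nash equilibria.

(Q, s2): Player 1 gets 8 (best alternative 4); Player 2 gets 12 (best alternative 9). Neither deviates — NE.
(R, s3): Player 1 gets 5 (best alternative 3); Player 2 gets 12 (best alternative 10). Neither deviates — NE.
(P, s1) is not a NE: Player 1 would switch to R (8 > 2).
No other cell survives both best-response checks, so there are 2 pure NE.

2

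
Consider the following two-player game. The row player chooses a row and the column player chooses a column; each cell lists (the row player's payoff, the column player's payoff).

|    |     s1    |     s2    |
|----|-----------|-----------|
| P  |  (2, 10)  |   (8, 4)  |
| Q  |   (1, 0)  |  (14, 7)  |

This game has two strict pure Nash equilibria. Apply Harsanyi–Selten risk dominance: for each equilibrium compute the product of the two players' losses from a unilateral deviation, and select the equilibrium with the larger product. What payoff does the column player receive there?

At (P, s1): the row player loses 2 − 1 = 1 by deviating; the column player loses 10 − 4 = 6. Product = 1·6 = 6.
At (Q, s2): the row player loses 14 − 8 = 6 by deviating; the column player loses 7 − 0 = 7. Product = 6·7 = 42.
42 > 6, so (Q, s2) is risk-dominant. The column player's payoff there is 7.

7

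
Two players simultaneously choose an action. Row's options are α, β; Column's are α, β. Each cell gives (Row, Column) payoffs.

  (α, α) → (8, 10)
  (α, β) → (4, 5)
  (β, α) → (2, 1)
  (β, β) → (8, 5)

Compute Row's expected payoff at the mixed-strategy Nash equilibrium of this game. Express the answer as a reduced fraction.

28/5

Column mixes with probability q on α, chosen so Row is indifferent: 8q + 4(1−q) = 2q + 8(1−q) gives q = 2/5.
Row's expected payoff (from either row, since indifferent) is 8·2/5 + 4·3/5 = 28/5.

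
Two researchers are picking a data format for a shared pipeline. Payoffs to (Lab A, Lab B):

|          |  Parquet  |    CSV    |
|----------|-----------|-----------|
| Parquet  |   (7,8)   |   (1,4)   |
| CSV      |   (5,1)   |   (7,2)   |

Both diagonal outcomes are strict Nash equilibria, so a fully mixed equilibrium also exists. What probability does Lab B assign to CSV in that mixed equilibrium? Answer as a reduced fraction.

1/4

Lab B's mix q on Parquet must make Lab A indifferent between Parquet and CSV.
Lab A's payoff from Parquet: 7q + 1(1−q). From CSV: 5q + 7(1−q).
Set equal: 2q = 6(1−q) → q = 6/8 = 3/4.
Probability on CSV is 1 − 3/4 = 1/4.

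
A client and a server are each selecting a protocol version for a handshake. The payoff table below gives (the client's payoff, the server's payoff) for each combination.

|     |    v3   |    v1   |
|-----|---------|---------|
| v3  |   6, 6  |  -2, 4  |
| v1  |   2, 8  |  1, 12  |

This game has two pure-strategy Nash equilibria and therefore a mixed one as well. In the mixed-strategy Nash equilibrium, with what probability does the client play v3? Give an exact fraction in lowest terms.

The client's mix p on v3 must make the server indifferent between v3 and v1.
The server's payoff from v3: 6p + 8(1−p). From v1: 4p + 12(1−p).
Set equal: 2p = 4(1−p) → p = 4/6 = 2/3.

2/3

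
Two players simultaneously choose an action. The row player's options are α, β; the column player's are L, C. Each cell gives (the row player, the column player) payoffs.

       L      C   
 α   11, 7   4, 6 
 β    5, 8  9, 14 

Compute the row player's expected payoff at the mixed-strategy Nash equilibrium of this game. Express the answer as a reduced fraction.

79/11

The column player mixes with probability q on L, chosen so the row player is indifferent: 11q + 4(1−q) = 5q + 9(1−q) gives q = 5/11.
The row player's expected payoff (from either row, since indifferent) is 11·5/11 + 4·6/11 = 79/11.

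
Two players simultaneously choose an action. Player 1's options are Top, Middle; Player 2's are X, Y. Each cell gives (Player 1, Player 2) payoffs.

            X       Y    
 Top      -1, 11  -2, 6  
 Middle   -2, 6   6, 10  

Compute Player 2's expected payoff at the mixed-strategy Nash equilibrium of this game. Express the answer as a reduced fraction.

Player 1 mixes with probability p on Top, chosen so Player 2 is indifferent: 11p + 6(1−p) = 6p + 10(1−p) gives p = 4/9.
Player 2's expected payoff is 11·4/9 + 6·5/9 = 74/9.

74/9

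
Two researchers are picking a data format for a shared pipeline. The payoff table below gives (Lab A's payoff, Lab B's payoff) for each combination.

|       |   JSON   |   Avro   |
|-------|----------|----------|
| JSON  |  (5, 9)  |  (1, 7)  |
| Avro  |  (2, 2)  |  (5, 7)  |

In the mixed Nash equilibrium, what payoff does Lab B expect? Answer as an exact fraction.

Lab A mixes with probability p on JSON, chosen so Lab B is indifferent: 9p + 2(1−p) = 7p + 7(1−p) gives p = 5/7.
Lab B's expected payoff is 9·5/7 + 2·2/7 = 7.

7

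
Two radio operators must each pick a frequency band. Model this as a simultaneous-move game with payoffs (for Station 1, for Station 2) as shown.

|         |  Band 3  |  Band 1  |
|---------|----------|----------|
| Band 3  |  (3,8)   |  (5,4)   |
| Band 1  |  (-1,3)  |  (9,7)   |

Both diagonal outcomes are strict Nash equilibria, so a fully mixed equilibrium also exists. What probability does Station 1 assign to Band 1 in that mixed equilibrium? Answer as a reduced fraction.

1/2

Station 1's mix p on Band 3 must make Station 2 indifferent between Band 3 and Band 1.
Station 2's payoff from Band 3: 8p + 3(1−p). From Band 1: 4p + 7(1−p).
Set equal: 4p = 4(1−p) → p = 4/8 = 1/2.
Probability on Band 1 is 1 − 1/2 = 1/2.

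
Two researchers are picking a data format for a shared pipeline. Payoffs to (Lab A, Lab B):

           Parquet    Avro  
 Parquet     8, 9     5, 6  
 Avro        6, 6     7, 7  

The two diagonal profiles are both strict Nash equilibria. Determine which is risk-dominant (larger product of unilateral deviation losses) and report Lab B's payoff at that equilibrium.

At both Parquet: Lab A loses 8 − 6 = 2 by deviating; Lab B loses 9 − 6 = 3. Product = 2·3 = 6.
At both Avro: Lab A loses 7 − 5 = 2 by deviating; Lab B loses 7 − 6 = 1. Product = 2·1 = 2.
6 > 2, so both Parquet is risk-dominant. Lab B's payoff there is 9.

9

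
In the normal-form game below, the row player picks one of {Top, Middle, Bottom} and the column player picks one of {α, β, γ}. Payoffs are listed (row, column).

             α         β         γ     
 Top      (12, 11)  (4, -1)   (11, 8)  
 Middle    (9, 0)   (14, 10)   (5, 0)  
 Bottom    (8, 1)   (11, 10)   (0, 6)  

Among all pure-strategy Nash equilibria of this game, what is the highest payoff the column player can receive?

11

(Top, α) is a pure NE (the row player: 12 ≥ 9; the column player: 11 ≥ 8). The column player gets 11.
(Middle, β) is a pure NE (the row player: 14 ≥ 11; the column player: 10 ≥ 0). The column player gets 10.
Every other cell has a profitable deviation for at least one player. Highest of {11, 10} is 11.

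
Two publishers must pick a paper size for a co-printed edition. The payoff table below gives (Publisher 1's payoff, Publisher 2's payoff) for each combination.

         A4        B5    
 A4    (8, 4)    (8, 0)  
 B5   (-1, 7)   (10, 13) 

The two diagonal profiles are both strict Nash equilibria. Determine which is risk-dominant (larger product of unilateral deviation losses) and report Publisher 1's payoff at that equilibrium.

8

At both A4: Publisher 1 loses 8 − (-1) = 9 by deviating; Publisher 2 loses 4 − 0 = 4. Product = 9·4 = 36.
At both B5: Publisher 1 loses 10 − 8 = 2 by deviating; Publisher 2 loses 13 − 7 = 6. Product = 2·6 = 12.
36 > 12, so both A4 is risk-dominant. Publisher 1's payoff there is 8.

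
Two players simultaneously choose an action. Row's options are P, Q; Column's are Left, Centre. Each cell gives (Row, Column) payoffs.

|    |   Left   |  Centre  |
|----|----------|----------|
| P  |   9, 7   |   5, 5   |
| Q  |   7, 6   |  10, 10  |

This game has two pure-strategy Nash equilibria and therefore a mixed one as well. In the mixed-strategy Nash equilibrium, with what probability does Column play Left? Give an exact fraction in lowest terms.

Column's mix q on Left must make Row indifferent between P and Q.
Row's payoff from P: 9q + 5(1−q). From Q: 7q + 10(1−q).
Set equal: 2q = 5(1−q) → q = 5/7.

5/7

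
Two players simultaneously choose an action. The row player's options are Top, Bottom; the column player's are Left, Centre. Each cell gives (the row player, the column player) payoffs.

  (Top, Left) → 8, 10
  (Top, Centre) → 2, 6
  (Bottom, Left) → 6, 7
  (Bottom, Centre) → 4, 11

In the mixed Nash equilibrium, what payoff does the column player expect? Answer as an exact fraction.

17/2

The row player mixes with probability p on Top, chosen so the column player is indifferent: 10p + 7(1−p) = 6p + 11(1−p) gives p = 1/2.
The column player's expected payoff is 10·1/2 + 7·1/2 = 17/2.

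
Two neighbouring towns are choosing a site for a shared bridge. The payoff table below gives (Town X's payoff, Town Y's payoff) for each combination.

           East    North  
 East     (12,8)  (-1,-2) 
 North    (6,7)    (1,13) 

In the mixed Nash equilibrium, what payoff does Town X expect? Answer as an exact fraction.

9/4

Town Y mixes with probability q on East, chosen so Town X is indifferent: 12q + (-1)(1−q) = 6q + 1(1−q) gives q = 1/4.
Town X's expected payoff (from either row, since indifferent) is 12·1/4 + (-1)·3/4 = 9/4.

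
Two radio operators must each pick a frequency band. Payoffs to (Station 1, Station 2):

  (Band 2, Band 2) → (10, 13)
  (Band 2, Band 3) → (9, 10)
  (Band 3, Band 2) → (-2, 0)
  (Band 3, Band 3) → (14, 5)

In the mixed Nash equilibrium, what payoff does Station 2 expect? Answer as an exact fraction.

Station 1 mixes with probability p on Band 2, chosen so Station 2 is indifferent: 13p + 0(1−p) = 10p + 5(1−p) gives p = 5/8.
Station 2's expected payoff is 13·5/8 + 0·3/8 = 65/8.

65/8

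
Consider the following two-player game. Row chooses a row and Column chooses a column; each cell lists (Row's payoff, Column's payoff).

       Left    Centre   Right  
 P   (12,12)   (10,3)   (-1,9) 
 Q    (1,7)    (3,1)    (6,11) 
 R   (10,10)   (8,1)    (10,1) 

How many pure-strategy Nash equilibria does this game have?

(P, Left): Row gets 12 (best alternative 10); Column gets 12 (best alternative 9). Neither deviates — NE.
(Q, Centre) is not a NE: Row would switch to P (10 > 3).
No other cell survives both best-response checks, so there is 1 pure NE.

1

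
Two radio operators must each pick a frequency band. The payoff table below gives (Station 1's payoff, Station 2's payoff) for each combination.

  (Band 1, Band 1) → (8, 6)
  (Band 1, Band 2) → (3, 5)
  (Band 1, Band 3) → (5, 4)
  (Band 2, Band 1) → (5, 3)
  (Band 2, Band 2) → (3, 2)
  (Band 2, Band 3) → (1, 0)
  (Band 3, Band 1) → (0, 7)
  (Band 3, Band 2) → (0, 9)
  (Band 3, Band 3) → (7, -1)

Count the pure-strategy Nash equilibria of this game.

Both Band 1: Station 1 gets 8 (best alternative 5); Station 2 gets 6 (best alternative 5). Neither deviates — NE.
Both Band 3 is not a NE: Station 2 would switch to Band 2 (9 > -1).
No other cell survives both best-response checks, so there is 1 pure NE.

1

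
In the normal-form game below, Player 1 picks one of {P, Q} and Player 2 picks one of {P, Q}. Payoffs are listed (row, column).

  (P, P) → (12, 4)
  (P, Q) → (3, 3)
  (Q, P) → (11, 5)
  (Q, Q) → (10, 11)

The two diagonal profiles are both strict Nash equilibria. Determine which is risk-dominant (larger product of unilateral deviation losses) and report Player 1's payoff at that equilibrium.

At both P: Player 1 loses 12 − 11 = 1 by deviating; Player 2 loses 4 − 3 = 1. Product = 1·1 = 1.
At both Q: Player 1 loses 10 − 3 = 7 by deviating; Player 2 loses 11 − 5 = 6. Product = 7·6 = 42.
42 > 1, so both Q is risk-dominant. Player 1's payoff there is 10.

10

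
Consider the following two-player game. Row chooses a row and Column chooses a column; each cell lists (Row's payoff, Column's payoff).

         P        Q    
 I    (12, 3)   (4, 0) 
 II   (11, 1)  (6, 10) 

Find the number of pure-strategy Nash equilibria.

(I, P): Row gets 12 (best alternative 11); Column gets 3 (best alternative 0). Neither deviates — NE.
(II, Q): Row gets 6 (best alternative 4); Column gets 10 (best alternative 1). Neither deviates — NE.
(I, Q) is not a NE: Row would switch to II (6 > 4).
No other cell survives both best-response checks, so there are 2 pure NE.

2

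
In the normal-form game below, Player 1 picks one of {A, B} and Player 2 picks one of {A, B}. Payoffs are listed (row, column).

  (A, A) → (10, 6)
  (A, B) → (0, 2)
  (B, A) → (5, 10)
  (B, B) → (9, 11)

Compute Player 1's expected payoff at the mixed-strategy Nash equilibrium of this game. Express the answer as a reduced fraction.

Player 2 mixes with probability q on A, chosen so Player 1 is indifferent: 10q + 0(1−q) = 5q + 9(1−q) gives q = 9/14.
Player 1's expected payoff (from either row, since indifferent) is 10·9/14 + 0·5/14 = 45/7.

45/7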